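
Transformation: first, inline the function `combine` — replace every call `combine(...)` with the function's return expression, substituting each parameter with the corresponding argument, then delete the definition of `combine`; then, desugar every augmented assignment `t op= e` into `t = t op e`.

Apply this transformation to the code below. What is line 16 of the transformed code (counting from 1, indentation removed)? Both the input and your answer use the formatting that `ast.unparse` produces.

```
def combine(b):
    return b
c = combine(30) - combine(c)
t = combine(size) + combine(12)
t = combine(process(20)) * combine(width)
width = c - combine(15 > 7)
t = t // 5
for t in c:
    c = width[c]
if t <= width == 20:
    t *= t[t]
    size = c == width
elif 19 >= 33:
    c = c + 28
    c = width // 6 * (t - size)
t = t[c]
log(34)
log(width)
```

Transformed code:
c = 30 - c
t = size + 12
t = process(20) * width
width = c - (15 > 7)
t = t // 5
for t in c:
    c = width[c]
if t <= width == 20:
    t = t * t[t]
    size = c == width
elif 19 >= 33:
    c = c + 28
    c = width // 6 * (t - size)
t = t[c]
log(34)
log(width)

log(width)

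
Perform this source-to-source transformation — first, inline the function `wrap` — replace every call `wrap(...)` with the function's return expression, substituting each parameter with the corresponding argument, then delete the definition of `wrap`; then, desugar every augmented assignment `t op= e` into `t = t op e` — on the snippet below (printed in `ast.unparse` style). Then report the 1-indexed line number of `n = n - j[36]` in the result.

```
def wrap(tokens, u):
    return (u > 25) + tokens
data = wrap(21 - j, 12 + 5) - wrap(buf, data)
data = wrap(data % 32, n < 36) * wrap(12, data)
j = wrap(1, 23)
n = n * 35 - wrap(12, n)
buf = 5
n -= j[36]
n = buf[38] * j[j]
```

6

Transformed code:
data = (12 + 5 > 25) + (21 - j) - ((data > 25) + buf)
data = (((n < 36) > 25) + data % 32) * ((data > 25) + 12)
j = (23 > 25) + 1
n = n * 35 - ((n > 25) + 12)
buf = 5
n = n - j[36]
n = buf[38] * j[j]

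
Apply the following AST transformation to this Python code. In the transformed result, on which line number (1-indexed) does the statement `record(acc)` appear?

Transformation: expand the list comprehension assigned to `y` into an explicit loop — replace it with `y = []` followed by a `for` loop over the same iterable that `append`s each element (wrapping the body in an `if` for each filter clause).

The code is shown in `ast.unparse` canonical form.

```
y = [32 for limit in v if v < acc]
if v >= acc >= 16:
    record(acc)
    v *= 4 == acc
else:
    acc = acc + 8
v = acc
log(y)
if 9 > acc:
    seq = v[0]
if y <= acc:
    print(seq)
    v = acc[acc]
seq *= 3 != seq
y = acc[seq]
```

Transformed code:
y = []
for limit in v:
    if v < acc:
        y.append(32)
if v >= acc >= 16:
    record(acc)
    v *= 4 == acc
else:
    acc = acc + 8
v = acc
log(y)
if 9 > acc:
    seq = v[0]
if y <= acc:
    print(seq)
    v = acc[acc]
seq *= 3 != seq
y = acc[seq]

6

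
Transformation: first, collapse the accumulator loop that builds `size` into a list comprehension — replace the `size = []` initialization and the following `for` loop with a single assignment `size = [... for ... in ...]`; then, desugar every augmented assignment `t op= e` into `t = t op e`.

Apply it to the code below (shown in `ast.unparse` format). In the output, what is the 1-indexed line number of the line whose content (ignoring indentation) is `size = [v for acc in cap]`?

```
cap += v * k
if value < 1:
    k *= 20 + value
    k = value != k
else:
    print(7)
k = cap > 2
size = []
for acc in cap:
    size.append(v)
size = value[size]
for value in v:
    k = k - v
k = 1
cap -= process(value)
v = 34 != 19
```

Transformed code:
cap = cap + v * k
if value < 1:
    k = k * (20 + value)
    k = value != k
else:
    print(7)
k = cap > 2
size = [v for acc in cap]
size = value[size]
for value in v:
    k = k - v
k = 1
cap = cap - process(value)
v = 34 != 19

8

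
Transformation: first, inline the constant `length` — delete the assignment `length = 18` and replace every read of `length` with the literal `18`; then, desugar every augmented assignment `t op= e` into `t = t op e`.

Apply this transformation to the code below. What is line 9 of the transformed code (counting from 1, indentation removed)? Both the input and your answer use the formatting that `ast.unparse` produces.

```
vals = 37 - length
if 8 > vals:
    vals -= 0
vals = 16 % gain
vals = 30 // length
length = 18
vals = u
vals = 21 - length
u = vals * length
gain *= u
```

gain = gain * u

Transformed code:
vals = 37 - 18
if 8 > vals:
    vals = vals - 0
vals = 16 % gain
vals = 30 // 18
vals = u
vals = 21 - 18
u = vals * 18
gain = gain * u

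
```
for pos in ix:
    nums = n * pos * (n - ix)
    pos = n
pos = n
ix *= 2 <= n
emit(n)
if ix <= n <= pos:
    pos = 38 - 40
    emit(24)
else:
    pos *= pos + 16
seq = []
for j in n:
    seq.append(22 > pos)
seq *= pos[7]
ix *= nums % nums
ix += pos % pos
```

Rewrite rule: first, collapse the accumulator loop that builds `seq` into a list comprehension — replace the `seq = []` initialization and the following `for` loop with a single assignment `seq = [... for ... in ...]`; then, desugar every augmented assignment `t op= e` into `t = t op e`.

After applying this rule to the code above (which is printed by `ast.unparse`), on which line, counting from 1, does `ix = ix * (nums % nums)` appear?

14

Transformed code:
for pos in ix:
    nums = n * pos * (n - ix)
    pos = n
pos = n
ix = ix * (2 <= n)
emit(n)
if ix <= n <= pos:
    pos = 38 - 40
    emit(24)
else:
    pos = pos * (pos + 16)
seq = [22 > pos for j in n]
seq = seq * pos[7]
ix = ix * (nums % nums)
ix = ix + pos % pos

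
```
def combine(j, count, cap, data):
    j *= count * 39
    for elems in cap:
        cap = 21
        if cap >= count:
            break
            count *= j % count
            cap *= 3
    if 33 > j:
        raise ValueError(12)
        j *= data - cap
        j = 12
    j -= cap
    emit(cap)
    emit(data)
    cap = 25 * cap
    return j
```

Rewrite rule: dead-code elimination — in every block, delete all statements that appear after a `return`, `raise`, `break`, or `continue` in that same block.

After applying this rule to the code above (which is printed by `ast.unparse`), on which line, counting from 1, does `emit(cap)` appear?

10

Transformed code:
def combine(j, count, cap, data):
    j *= count * 39
    for elems in cap:
        cap = 21
        if cap >= count:
            break
    if 33 > j:
        raise ValueError(12)
    j -= cap
    emit(cap)
    emit(data)
    cap = 25 * cap
    return j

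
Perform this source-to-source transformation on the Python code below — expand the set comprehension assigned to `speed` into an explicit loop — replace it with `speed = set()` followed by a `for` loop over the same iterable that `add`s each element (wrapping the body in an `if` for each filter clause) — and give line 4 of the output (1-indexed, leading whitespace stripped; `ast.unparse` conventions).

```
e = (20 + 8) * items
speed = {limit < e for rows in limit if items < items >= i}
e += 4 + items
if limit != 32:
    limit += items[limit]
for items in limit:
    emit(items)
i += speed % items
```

Transformed code:
e = (20 + 8) * items
speed = set()
for rows in limit:
    if items < items >= i:
        speed.add(limit < e)
e += 4 + items
if limit != 32:
    limit += items[limit]
for items in limit:
    emit(items)
i += speed % items

if items < items >= i:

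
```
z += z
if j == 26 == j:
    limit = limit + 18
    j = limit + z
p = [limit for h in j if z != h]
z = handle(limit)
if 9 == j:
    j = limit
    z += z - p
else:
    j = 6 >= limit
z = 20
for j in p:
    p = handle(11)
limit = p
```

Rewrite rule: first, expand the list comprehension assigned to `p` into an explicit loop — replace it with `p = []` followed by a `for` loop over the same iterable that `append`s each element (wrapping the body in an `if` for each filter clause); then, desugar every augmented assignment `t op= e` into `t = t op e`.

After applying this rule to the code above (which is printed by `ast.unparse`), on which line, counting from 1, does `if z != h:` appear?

7

Transformed code:
z = z + z
if j == 26 == j:
    limit = limit + 18
    j = limit + z
p = []
for h in j:
    if z != h:
        p.append(limit)
z = handle(limit)
if 9 == j:
    j = limit
    z = z + (z - p)
else:
    j = 6 >= limit
z = 20
for j in p:
    p = handle(11)
limit = p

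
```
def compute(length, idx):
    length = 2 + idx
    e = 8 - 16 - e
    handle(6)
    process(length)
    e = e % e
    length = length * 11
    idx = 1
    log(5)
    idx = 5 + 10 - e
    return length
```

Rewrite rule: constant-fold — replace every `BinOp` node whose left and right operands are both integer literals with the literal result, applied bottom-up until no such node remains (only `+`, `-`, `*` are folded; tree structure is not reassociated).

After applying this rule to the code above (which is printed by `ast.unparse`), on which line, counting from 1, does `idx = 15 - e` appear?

10

Transformed code:
def compute(length, idx):
    length = 2 + idx
    e = -8 - e
    handle(6)
    process(length)
    e = e % e
    length = length * 11
    idx = 1
    log(5)
    idx = 15 - e
    return length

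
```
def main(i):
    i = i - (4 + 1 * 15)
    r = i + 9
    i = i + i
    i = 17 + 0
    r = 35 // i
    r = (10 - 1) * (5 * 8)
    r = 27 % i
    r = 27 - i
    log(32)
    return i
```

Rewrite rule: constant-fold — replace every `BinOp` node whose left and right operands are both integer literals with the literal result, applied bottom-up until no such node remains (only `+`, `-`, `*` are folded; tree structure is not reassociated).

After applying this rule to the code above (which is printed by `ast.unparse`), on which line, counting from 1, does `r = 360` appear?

7

Transformed code:
def main(i):
    i = i - 19
    r = i + 9
    i = i + i
    i = 17
    r = 35 // i
    r = 360
    r = 27 % i
    r = 27 - i
    log(32)
    return i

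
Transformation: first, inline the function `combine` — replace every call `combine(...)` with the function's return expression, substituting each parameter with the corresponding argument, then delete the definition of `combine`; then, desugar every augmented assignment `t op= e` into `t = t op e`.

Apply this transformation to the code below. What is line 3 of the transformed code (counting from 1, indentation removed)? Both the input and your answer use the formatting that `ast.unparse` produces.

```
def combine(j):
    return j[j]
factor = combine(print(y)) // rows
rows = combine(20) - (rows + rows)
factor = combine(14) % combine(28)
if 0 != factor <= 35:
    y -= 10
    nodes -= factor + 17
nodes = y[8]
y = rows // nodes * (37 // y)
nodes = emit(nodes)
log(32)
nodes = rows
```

factor = 14[14] % 28[28]

Transformed code:
factor = print(y)[print(y)] // rows
rows = 20[20] - (rows + rows)
factor = 14[14] % 28[28]
if 0 != factor <= 35:
    y = y - 10
    nodes = nodes - (factor + 17)
nodes = y[8]
y = rows // nodes * (37 // y)
nodes = emit(nodes)
log(32)
nodes = rows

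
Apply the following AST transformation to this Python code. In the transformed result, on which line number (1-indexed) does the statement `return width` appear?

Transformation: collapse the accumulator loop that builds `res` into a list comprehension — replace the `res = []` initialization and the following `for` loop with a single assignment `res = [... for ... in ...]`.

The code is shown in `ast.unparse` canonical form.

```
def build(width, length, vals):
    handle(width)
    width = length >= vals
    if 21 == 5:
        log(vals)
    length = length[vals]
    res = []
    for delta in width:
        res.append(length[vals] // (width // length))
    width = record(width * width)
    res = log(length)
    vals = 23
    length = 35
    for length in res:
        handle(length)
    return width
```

14

Transformed code:
def build(width, length, vals):
    handle(width)
    width = length >= vals
    if 21 == 5:
        log(vals)
    length = length[vals]
    res = [length[vals] // (width // length) for delta in width]
    width = record(width * width)
    res = log(length)
    vals = 23
    length = 35
    for length in res:
        handle(length)
    return width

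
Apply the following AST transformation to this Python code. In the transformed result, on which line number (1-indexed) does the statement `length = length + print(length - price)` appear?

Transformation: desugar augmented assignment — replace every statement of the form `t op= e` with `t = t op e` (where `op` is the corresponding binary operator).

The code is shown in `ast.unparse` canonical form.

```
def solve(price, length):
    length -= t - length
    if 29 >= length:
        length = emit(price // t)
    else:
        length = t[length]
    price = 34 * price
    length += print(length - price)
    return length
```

Transformed code:
def solve(price, length):
    length = length - (t - length)
    if 29 >= length:
        length = emit(price // t)
    else:
        length = t[length]
    price = 34 * price
    length = length + print(length - price)
    return length

8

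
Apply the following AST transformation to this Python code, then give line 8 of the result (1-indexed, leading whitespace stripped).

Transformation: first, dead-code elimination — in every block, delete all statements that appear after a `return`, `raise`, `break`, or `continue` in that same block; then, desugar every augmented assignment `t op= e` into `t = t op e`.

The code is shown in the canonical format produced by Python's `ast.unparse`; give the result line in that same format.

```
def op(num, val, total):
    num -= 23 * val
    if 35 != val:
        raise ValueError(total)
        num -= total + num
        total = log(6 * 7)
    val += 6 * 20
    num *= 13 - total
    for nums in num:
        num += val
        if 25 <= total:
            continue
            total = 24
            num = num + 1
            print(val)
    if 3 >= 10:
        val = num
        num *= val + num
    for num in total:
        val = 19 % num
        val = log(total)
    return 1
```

num = num + val

Transformed code:
def op(num, val, total):
    num = num - 23 * val
    if 35 != val:
        raise ValueError(total)
    val = val + 6 * 20
    num = num * (13 - total)
    for nums in num:
        num = num + val
        if 25 <= total:
            continue
    if 3 >= 10:
        val = num
        num = num * (val + num)
    for num in total:
        val = 19 % num
        val = log(total)
    return 1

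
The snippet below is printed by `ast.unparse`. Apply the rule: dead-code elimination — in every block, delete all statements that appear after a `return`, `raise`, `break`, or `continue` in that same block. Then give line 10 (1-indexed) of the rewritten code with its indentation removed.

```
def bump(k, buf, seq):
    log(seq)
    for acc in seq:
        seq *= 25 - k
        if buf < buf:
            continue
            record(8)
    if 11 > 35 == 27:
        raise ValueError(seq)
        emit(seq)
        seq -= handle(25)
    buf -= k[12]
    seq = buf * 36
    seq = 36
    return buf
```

seq = buf * 36

Transformed code:
def bump(k, buf, seq):
    log(seq)
    for acc in seq:
        seq *= 25 - k
        if buf < buf:
            continue
    if 11 > 35 == 27:
        raise ValueError(seq)
    buf -= k[12]
    seq = buf * 36
    seq = 36
    return buf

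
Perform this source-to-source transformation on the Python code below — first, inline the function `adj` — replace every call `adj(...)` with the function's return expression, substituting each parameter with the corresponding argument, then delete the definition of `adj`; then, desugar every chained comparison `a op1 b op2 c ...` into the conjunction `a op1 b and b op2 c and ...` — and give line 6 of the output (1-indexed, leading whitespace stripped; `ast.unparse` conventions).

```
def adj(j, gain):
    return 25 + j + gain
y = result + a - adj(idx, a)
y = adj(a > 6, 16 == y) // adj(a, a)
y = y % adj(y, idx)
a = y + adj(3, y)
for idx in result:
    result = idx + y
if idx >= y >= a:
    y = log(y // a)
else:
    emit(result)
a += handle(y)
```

result = idx + y

Transformed code:
y = result + a - (25 + idx + a)
y = (25 + (a > 6) + (16 == y)) // (25 + a + a)
y = y % (25 + y + idx)
a = y + (25 + 3 + y)
for idx in result:
    result = idx + y
if idx >= y and y >= a:
    y = log(y // a)
else:
    emit(result)
a += handle(y)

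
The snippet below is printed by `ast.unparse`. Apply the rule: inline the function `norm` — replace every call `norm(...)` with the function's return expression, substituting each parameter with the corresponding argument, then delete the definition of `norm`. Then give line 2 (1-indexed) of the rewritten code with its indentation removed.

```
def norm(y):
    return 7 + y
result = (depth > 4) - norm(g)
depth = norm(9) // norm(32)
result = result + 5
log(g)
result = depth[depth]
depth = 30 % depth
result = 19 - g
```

Transformed code:
result = (depth > 4) - (7 + g)
depth = (7 + 9) // (7 + 32)
result = result + 5
log(g)
result = depth[depth]
depth = 30 % depth
result = 19 - g

depth = (7 + 9) // (7 + 32)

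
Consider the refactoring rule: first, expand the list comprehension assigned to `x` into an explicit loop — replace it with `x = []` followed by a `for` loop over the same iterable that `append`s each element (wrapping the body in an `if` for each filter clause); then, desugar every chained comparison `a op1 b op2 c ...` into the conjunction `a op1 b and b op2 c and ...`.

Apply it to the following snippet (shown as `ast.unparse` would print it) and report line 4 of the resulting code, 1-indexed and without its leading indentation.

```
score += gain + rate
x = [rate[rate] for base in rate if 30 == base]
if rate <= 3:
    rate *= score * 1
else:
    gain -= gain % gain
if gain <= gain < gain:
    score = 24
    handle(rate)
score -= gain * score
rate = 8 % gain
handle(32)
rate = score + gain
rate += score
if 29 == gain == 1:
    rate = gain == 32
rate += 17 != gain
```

if 30 == base:

Transformed code:
score += gain + rate
x = []
for base in rate:
    if 30 == base:
        x.append(rate[rate])
if rate <= 3:
    rate *= score * 1
else:
    gain -= gain % gain
if gain <= gain and gain < gain:
    score = 24
    handle(rate)
score -= gain * score
rate = 8 % gain
handle(32)
rate = score + gain
rate += score
if 29 == gain and gain == 1:
    rate = gain == 32
rate += 17 != gain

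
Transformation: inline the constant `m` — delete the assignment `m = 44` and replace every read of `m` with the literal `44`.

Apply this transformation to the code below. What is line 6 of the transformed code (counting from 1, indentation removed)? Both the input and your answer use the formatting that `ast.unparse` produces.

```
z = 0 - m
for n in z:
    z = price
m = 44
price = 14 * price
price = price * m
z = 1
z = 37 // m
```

z = 1

Transformed code:
z = 0 - 44
for n in z:
    z = price
price = 14 * price
price = price * 44
z = 1
z = 37 // 44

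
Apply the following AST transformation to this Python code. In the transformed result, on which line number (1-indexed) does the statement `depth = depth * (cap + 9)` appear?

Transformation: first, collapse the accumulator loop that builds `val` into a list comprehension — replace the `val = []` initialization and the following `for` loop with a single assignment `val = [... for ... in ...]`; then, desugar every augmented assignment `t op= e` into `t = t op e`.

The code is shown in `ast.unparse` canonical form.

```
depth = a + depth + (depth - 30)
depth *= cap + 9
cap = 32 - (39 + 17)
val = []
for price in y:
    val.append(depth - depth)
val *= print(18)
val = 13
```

Transformed code:
depth = a + depth + (depth - 30)
depth = depth * (cap + 9)
cap = 32 - (39 + 17)
val = [depth - depth for price in y]
val = val * print(18)
val = 13

2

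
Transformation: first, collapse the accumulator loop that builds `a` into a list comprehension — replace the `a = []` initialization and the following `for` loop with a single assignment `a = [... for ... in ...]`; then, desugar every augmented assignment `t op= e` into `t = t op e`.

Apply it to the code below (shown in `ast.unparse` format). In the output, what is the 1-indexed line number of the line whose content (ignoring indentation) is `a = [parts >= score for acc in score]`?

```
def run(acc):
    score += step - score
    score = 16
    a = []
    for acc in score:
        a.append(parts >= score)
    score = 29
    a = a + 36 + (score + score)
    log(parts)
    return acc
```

Transformed code:
def run(acc):
    score = score + (step - score)
    score = 16
    a = [parts >= score for acc in score]
    score = 29
    a = a + 36 + (score + score)
    log(parts)
    return acc

4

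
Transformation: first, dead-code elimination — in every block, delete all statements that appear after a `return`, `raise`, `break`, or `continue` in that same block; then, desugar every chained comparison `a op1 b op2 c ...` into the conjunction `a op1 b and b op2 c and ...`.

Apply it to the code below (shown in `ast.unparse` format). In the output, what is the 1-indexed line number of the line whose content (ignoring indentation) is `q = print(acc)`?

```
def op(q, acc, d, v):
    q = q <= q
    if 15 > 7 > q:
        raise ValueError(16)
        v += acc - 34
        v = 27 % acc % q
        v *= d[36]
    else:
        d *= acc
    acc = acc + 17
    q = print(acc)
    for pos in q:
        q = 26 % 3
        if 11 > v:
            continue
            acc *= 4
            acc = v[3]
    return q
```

8

Transformed code:
def op(q, acc, d, v):
    q = q <= q
    if 15 > 7 and 7 > q:
        raise ValueError(16)
    else:
        d *= acc
    acc = acc + 17
    q = print(acc)
    for pos in q:
        q = 26 % 3
        if 11 > v:
            continue
    return q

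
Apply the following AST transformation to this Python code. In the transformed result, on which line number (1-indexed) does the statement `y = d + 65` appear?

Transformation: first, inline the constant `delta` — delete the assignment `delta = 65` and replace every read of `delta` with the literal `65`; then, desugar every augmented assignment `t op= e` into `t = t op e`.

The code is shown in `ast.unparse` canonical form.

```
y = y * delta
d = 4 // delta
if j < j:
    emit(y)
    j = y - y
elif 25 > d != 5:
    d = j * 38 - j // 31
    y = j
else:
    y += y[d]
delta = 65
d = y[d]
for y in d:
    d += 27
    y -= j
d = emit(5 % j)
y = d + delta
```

Transformed code:
y = y * 65
d = 4 // 65
if j < j:
    emit(y)
    j = y - y
elif 25 > d != 5:
    d = j * 38 - j // 31
    y = j
else:
    y = y + y[d]
d = y[d]
for y in d:
    d = d + 27
    y = y - j
d = emit(5 % j)
y = d + 65

16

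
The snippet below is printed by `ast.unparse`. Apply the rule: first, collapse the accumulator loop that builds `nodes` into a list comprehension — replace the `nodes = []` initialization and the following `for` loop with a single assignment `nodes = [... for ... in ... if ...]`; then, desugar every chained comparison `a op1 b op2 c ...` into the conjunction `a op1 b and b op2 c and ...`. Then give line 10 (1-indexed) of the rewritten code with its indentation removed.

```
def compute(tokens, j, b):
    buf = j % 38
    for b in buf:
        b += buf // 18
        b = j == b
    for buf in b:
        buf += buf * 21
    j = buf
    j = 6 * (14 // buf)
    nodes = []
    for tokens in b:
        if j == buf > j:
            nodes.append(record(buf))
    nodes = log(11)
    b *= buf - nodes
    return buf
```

nodes = [record(buf) for tokens in b if j == buf and buf > j]

Transformed code:
def compute(tokens, j, b):
    buf = j % 38
    for b in buf:
        b += buf // 18
        b = j == b
    for buf in b:
        buf += buf * 21
    j = buf
    j = 6 * (14 // buf)
    nodes = [record(buf) for tokens in b if j == buf and buf > j]
    nodes = log(11)
    b *= buf - nodes
    return buf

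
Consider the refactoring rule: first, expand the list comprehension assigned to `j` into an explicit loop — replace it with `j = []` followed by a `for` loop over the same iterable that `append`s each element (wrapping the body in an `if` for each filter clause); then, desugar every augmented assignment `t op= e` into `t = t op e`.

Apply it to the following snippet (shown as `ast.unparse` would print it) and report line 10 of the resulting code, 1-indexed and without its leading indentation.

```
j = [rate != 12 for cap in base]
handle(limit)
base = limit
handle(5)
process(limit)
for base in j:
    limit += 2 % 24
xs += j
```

Transformed code:
j = []
for cap in base:
    j.append(rate != 12)
handle(limit)
base = limit
handle(5)
process(limit)
for base in j:
    limit = limit + 2 % 24
xs = xs + j

xs = xs + j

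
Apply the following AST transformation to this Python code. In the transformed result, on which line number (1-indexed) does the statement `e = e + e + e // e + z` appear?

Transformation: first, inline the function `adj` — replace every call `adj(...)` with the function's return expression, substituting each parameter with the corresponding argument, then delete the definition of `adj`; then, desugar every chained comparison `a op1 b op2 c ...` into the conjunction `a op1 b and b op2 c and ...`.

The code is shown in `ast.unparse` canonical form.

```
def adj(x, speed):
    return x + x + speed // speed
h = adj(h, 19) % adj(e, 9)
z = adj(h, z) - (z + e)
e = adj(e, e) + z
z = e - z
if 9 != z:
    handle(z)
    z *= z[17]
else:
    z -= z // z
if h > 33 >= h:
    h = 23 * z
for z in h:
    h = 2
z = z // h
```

Transformed code:
h = (h + h + 19 // 19) % (e + e + 9 // 9)
z = h + h + z // z - (z + e)
e = e + e + e // e + z
z = e - z
if 9 != z:
    handle(z)
    z *= z[17]
else:
    z -= z // z
if h > 33 and 33 >= h:
    h = 23 * z
for z in h:
    h = 2
z = z // h

3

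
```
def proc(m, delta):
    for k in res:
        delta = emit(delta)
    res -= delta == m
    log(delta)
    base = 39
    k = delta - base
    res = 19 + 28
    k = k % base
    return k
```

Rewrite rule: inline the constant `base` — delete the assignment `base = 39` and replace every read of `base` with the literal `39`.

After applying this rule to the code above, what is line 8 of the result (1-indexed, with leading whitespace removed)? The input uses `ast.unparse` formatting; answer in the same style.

k = k % 39

Transformed code:
def proc(m, delta):
    for k in res:
        delta = emit(delta)
    res -= delta == m
    log(delta)
    k = delta - 39
    res = 19 + 28
    k = k % 39
    return k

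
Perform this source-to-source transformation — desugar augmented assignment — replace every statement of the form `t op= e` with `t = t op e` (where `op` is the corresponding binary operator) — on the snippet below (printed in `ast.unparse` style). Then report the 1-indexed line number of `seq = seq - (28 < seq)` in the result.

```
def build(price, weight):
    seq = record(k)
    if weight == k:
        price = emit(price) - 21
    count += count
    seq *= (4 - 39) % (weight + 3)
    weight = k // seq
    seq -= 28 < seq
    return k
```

8

Transformed code:
def build(price, weight):
    seq = record(k)
    if weight == k:
        price = emit(price) - 21
    count = count + count
    seq = seq * ((4 - 39) % (weight + 3))
    weight = k // seq
    seq = seq - (28 < seq)
    return k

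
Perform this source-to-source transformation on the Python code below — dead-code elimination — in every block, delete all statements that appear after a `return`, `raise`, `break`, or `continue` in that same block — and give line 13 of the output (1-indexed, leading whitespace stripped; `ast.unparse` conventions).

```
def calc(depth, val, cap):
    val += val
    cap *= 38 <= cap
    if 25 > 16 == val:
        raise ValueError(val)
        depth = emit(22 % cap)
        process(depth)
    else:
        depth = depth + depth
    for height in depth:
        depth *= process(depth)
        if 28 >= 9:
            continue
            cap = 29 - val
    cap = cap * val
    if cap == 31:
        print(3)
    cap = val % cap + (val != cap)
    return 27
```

Transformed code:
def calc(depth, val, cap):
    val += val
    cap *= 38 <= cap
    if 25 > 16 == val:
        raise ValueError(val)
    else:
        depth = depth + depth
    for height in depth:
        depth *= process(depth)
        if 28 >= 9:
            continue
    cap = cap * val
    if cap == 31:
        print(3)
    cap = val % cap + (val != cap)
    return 27

if cap == 31:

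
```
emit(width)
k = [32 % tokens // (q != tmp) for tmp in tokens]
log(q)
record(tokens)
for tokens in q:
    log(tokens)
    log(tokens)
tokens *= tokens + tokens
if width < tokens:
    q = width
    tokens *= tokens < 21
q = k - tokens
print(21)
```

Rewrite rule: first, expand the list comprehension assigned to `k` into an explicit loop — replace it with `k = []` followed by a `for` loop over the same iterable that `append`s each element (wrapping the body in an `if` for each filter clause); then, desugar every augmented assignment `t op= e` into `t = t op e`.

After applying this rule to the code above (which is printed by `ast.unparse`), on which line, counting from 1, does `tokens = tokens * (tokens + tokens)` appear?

Transformed code:
emit(width)
k = []
for tmp in tokens:
    k.append(32 % tokens // (q != tmp))
log(q)
record(tokens)
for tokens in q:
    log(tokens)
    log(tokens)
tokens = tokens * (tokens + tokens)
if width < tokens:
    q = width
    tokens = tokens * (tokens < 21)
q = k - tokens
print(21)

10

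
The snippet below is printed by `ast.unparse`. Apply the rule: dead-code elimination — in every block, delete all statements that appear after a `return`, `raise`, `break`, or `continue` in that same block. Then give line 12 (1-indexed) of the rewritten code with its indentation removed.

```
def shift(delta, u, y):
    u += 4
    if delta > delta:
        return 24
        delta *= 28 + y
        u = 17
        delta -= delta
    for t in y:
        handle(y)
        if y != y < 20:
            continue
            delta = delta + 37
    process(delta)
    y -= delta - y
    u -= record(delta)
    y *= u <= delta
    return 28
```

y *= u <= delta

Transformed code:
def shift(delta, u, y):
    u += 4
    if delta > delta:
        return 24
    for t in y:
        handle(y)
        if y != y < 20:
            continue
    process(delta)
    y -= delta - y
    u -= record(delta)
    y *= u <= delta
    return 28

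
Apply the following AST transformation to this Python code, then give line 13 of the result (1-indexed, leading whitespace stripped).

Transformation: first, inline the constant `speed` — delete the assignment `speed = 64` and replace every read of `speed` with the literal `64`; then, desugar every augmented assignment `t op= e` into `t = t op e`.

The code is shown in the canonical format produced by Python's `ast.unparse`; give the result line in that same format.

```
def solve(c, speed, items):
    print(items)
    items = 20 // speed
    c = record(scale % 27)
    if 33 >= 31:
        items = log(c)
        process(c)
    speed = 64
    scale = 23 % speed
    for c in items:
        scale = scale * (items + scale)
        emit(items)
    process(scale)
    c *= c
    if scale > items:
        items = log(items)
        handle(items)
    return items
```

Transformed code:
def solve(c, speed, items):
    print(items)
    items = 20 // 64
    c = record(scale % 27)
    if 33 >= 31:
        items = log(c)
        process(c)
    scale = 23 % 64
    for c in items:
        scale = scale * (items + scale)
        emit(items)
    process(scale)
    c = c * c
    if scale > items:
        items = log(items)
        handle(items)
    return items

c = c * c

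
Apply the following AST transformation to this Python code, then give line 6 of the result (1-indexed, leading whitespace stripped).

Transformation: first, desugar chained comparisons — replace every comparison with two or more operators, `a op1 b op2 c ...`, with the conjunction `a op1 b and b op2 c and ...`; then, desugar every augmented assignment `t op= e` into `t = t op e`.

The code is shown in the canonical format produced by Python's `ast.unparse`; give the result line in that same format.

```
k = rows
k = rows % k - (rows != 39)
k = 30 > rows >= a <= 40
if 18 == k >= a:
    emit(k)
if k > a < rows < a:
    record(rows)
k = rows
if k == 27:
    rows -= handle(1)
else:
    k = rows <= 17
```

if k > a and a < rows and (rows < a):

Transformed code:
k = rows
k = rows % k - (rows != 39)
k = 30 > rows and rows >= a and (a <= 40)
if 18 == k and k >= a:
    emit(k)
if k > a and a < rows and (rows < a):
    record(rows)
k = rows
if k == 27:
    rows = rows - handle(1)
else:
    k = rows <= 17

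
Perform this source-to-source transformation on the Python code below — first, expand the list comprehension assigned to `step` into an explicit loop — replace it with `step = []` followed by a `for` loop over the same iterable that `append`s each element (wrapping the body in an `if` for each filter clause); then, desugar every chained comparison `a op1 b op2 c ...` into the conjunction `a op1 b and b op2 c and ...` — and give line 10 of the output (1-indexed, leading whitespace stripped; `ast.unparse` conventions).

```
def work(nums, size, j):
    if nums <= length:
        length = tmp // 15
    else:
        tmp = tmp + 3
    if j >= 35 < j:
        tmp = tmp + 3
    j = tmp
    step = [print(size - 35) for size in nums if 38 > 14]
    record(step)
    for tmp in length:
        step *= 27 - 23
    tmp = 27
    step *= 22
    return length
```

Transformed code:
def work(nums, size, j):
    if nums <= length:
        length = tmp // 15
    else:
        tmp = tmp + 3
    if j >= 35 and 35 < j:
        tmp = tmp + 3
    j = tmp
    step = []
    for size in nums:
        if 38 > 14:
            step.append(print(size - 35))
    record(step)
    for tmp in length:
        step *= 27 - 23
    tmp = 27
    step *= 22
    return length

for size in nums:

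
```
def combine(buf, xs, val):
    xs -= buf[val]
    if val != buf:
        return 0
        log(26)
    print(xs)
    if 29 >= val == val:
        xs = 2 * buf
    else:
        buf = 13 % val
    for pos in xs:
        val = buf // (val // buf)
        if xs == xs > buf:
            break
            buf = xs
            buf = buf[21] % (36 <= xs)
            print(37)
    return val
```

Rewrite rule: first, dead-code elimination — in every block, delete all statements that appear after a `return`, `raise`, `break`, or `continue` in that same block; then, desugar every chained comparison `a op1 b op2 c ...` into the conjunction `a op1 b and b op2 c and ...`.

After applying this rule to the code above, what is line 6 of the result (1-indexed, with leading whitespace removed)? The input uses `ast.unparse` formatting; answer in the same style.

if 29 >= val and val == val:

Transformed code:
def combine(buf, xs, val):
    xs -= buf[val]
    if val != buf:
        return 0
    print(xs)
    if 29 >= val and val == val:
        xs = 2 * buf
    else:
        buf = 13 % val
    for pos in xs:
        val = buf // (val // buf)
        if xs == xs and xs > buf:
            break
    return val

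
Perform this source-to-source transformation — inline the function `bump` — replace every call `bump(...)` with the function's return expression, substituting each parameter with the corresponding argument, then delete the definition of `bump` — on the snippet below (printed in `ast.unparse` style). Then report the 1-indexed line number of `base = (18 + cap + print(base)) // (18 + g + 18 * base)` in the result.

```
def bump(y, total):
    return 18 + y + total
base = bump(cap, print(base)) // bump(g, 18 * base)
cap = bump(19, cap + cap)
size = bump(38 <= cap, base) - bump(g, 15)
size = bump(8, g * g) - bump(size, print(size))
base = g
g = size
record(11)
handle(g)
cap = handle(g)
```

1

Transformed code:
base = (18 + cap + print(base)) // (18 + g + 18 * base)
cap = 18 + 19 + (cap + cap)
size = 18 + (38 <= cap) + base - (18 + g + 15)
size = 18 + 8 + g * g - (18 + size + print(size))
base = g
g = size
record(11)
handle(g)
cap = handle(g)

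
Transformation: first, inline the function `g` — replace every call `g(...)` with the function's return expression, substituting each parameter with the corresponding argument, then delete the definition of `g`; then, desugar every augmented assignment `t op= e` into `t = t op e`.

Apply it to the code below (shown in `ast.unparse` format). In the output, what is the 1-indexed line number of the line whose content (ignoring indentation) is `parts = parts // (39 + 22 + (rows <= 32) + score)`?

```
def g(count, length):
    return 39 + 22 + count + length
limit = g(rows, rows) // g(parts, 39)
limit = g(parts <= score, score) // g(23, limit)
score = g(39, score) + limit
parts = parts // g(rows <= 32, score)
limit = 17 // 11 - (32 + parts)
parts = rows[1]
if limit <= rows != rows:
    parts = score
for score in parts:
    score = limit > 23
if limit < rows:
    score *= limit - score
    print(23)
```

Transformed code:
limit = (39 + 22 + rows + rows) // (39 + 22 + parts + 39)
limit = (39 + 22 + (parts <= score) + score) // (39 + 22 + 23 + limit)
score = 39 + 22 + 39 + score + limit
parts = parts // (39 + 22 + (rows <= 32) + score)
limit = 17 // 11 - (32 + parts)
parts = rows[1]
if limit <= rows != rows:
    parts = score
for score in parts:
    score = limit > 23
if limit < rows:
    score = score * (limit - score)
    print(23)

4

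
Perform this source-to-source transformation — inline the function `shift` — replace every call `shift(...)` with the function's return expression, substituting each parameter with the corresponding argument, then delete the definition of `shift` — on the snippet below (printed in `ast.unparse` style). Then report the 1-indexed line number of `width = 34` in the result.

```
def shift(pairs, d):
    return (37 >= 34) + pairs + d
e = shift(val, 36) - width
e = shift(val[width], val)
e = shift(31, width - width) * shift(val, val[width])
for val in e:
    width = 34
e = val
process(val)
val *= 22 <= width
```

Transformed code:
e = (37 >= 34) + val + 36 - width
e = (37 >= 34) + val[width] + val
e = ((37 >= 34) + 31 + (width - width)) * ((37 >= 34) + val + val[width])
for val in e:
    width = 34
e = val
process(val)
val *= 22 <= width

5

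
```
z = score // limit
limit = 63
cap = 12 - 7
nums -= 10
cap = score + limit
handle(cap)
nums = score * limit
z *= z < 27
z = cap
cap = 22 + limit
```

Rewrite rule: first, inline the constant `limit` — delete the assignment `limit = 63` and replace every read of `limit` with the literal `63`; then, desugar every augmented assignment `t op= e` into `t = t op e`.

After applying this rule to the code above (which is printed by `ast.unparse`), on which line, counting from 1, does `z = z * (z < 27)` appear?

7

Transformed code:
z = score // 63
cap = 12 - 7
nums = nums - 10
cap = score + 63
handle(cap)
nums = score * 63
z = z * (z < 27)
z = cap
cap = 22 + 63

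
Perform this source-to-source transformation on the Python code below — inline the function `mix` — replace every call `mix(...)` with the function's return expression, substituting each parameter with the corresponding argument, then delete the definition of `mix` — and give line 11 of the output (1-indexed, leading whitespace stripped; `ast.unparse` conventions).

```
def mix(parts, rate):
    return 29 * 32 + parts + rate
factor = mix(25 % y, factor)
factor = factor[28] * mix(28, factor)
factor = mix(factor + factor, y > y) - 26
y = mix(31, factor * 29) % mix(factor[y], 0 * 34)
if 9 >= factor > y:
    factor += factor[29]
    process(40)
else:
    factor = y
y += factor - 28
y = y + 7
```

Transformed code:
factor = 29 * 32 + 25 % y + factor
factor = factor[28] * (29 * 32 + 28 + factor)
factor = 29 * 32 + (factor + factor) + (y > y) - 26
y = (29 * 32 + 31 + factor * 29) % (29 * 32 + factor[y] + 0 * 34)
if 9 >= factor > y:
    factor += factor[29]
    process(40)
else:
    factor = y
y += factor - 28
y = y + 7

y = y + 7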